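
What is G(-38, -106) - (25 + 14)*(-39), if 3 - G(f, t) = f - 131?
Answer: 1693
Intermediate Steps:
G(f, t) = 134 - f (G(f, t) = 3 - (f - 131) = 3 - (-131 + f) = 3 + (131 - f) = 134 - f)
G(-38, -106) - (25 + 14)*(-39) = (134 - 1*(-38)) - (25 + 14)*(-39) = (134 + 38) - 39*(-39) = 172 - 1*(-1521) = 172 + 1521 = 1693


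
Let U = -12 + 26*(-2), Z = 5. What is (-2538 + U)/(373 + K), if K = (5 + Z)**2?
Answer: -2602/473 ≈ -5.5011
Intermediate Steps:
K = 100 (K = (5 + 5)**2 = 10**2 = 100)
U = -64 (U = -12 - 52 = -64)
(-2538 + U)/(373 + K) = (-2538 - 64)/(373 + 100) = -2602/473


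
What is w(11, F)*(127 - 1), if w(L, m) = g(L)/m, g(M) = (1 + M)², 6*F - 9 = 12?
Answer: 5184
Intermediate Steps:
F = 7/2 (F = 3/2 + (⅙)*12 = 3/2 + 2 = 7/2 ≈ 3.5000)
w(L, m) = (1 + L)²/m
w(11, F)*(127 - 1) = ((1 + 11)²/(7/2))*(127 - 1) = ((2/7)*12²)*126 = ((2/7)*144)*126 = (288/7)*126 = 5184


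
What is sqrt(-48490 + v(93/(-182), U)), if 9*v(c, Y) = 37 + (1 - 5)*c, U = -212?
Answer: I*sqrt(3613587887)/273 ≈ 220.19*I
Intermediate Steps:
v(c, Y) = 37/9 - 4*c/9 (v(c, Y) = (37 + (1 - 5)*c)/9 = (37 - 4*c)/9 = 37/9 - 4*c/9)
sqrt(-48490 + v(93/(-182), U)) = sqrt(-48490 + (37/9 - 124/(3*(-182)))) = sqrt(-48490 + (37/9 - 124*(-1)/(3*182))) = sqrt(-48490 + (37/9 - 4/9*(-93/182))) = sqrt(-48490 + (37/9 + 62/273)) = sqrt(-48490 + 3553/819) = sqrt(-39709757/819) = I*sqrt(3613587887)/273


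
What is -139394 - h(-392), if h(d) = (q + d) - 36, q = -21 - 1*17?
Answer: -138928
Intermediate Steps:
q = -38 (q = -21 - 17 = -38)
h(d) = -74 + d (h(d) = (-38 + d) - 36 = -74 + d)
-139394 - h(-392) = -139394 - (-74 - 392) = -139394 - 1*(-466) = -139394 + 466 = -138928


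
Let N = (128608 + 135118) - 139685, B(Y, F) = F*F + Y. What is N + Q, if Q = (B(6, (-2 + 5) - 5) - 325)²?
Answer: 223266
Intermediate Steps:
B(Y, F) = Y + F² (B(Y, F) = F² + Y = Y + F²)
N = 124041 (N = 263726 - 139685 = 124041)
Q = 99225 (Q = ((6 + ((-2 + 5) - 5)²) - 325)² = ((6 + (3 - 5)²) - 325)² = ((6 + (-2)²) - 325)² = ((6 + 4) - 325)² = (10 - 325)² = (-315)² = 99225)
N + Q = 124041 + 99225 = 223266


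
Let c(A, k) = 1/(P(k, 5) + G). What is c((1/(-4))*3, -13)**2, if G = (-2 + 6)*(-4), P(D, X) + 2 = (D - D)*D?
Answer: 1/324 ≈ 0.0030864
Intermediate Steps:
P(D, X) = -2 (P(D, X) = -2 + (D - D)*D = -2 + 0*D = -2 + 0 = -2)
G = -16 (G = 4*(-4) = -16)
c(A, k) = -1/18 (c(A, k) = 1/(-2 - 16) = 1/(-18) = -1/18)
c((1/(-4))*3, -13)**2 = (-1/18)**2 = 1/324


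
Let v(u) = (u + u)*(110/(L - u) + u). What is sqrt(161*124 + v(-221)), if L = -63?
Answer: 2*sqrt(183077049)/79 ≈ 342.55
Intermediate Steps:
v(u) = 2*u*(u + 110/(-63 - u)) (v(u) = (u + u)*(110/(-63 - u) + u) = (2*u)*(u + 110/(-63 - u)) = 2*u*(u + 110/(-63 - u)))
sqrt(161*124 + v(-221)) = sqrt(161*124 + 2*(-221)*(-110 + (-221)**2 + 63*(-221))/(63 - 221)) = sqrt(19964 + 2*(-221)*(-110 + 48841 - 13923)/(-158)) = sqrt(19964 + 2*(-221)*(-1/158)*34808) = sqrt(19964 + 7692568/79) = sqrt(9269724/79) = 2*sqrt(183077049)/79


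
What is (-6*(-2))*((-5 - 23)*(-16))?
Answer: 5376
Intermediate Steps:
(-6*(-2))*((-5 - 23)*(-16)) = 12*(-28*(-16)) = 12*448 = 5376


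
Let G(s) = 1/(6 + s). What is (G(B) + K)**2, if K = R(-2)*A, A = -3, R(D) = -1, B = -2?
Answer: 169/16 ≈ 10.563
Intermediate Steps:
K = 3 (K = -1*(-3) = 3)
(G(B) + K)**2 = (1/(6 - 2) + 3)**2 = (1/4 + 3)**2 = (13/4)**2 = 169/16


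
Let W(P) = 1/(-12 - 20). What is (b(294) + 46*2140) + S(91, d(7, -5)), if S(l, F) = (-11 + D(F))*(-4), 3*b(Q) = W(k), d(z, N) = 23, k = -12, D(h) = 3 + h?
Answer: 9444479/96 ≈ 98380.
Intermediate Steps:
W(P) = -1/32 (W(P) = 1/(-32) = -1/32)
b(Q) = -1/96 (b(Q) = (1/3)*(-1/32) = -1/96)
S(l, F) = 32 - 4*F (S(l, F) = (-11 + (3 + F))*(-4) = (-8 + F)*(-4) = 32 - 4*F)
(b(294) + 46*2140) + S(91, d(7, -5)) = (-1/96 + 46*2140) + (32 - 4*23) = (-1/96 + 98440) + (32 - 92) = 9450239/96 - 60 = 9444479/96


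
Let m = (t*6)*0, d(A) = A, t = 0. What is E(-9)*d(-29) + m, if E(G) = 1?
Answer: -29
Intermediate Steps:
m = 0 (m = (0*6)*0 = 0*0 = 0)
E(-9)*d(-29) + m = 1*(-29) + 0 = -29 + 0 = -29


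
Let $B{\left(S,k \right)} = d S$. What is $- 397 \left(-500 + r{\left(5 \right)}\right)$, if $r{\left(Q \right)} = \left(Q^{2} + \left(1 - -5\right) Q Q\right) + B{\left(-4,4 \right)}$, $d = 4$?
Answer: $135377$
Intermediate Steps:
$B{\left(S,k \right)} = 4 S$
$r{\left(Q \right)} = -16 + 7 Q^{2}$ ($r{\left(Q \right)} = \left(Q^{2} + \left(1 - -5\right) Q Q\right) + 4 \left(-4\right) = \left(Q^{2} + \left(1 + 5\right) Q Q\right) - 16 = \left(Q^{2} + 6 Q Q\right) - 16 = \left(Q^{2} + 6 Q^{2}\right) - 16 = 7 Q^{2} - 16 = -16 + 7 Q^{2}$)
$- 397 \left(-500 + r{\left(5 \right)}\right) = - 397 \left(-500 - \left(16 - 7 \cdot 5^{2}\right)\right) = - 397 \left(-500 + \left(-16 + 7 \cdot 25\right)\right) = - 397 \left(-500 + \left(-16 + 175\right)\right) = - 397 \left(-500 + 159\right) = \left(-397\right) \left(-341\right) = 135377$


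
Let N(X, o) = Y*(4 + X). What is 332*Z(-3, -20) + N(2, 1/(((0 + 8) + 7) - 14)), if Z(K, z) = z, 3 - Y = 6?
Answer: -6658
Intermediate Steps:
Y = -3 (Y = 3 - 1*6 = 3 - 6 = -3)
N(X, o) = -12 - 3*X (N(X, o) = -3*(4 + X) = -12 - 3*X)
332*Z(-3, -20) + N(2, 1/(((0 + 8) + 7) - 14)) = 332*(-20) + (-12 - 3*2) = -6640 + (-12 - 6) = -6640 - 18 = -6658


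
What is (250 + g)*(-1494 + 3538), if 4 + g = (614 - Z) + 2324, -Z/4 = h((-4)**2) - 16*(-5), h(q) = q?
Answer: 7292992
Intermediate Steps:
Z = -384 (Z = -4*((-4)**2 - 16*(-5)) = -4*(16 + 80) = -4*96 = -384)
g = 3318 (g = -4 + ((614 - 1*(-384)) + 2324) = -4 + ((614 + 384) + 2324) = -4 + (998 + 2324) = -4 + 3322 = 3318)
(250 + g)*(-1494 + 3538) = (250 + 3318)*(-1494 + 3538) = 3568*2044 = 7292992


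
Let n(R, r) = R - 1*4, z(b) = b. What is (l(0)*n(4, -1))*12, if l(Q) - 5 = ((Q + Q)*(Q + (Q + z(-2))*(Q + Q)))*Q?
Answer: 0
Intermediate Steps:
n(R, r) = -4 + R (n(R, r) = R - 4 = -4 + R)
l(Q) = 5 + 2*Q²*(Q + 2*Q*(-2 + Q)) (l(Q) = 5 + ((Q + Q)*(Q + (Q - 2)*(Q + Q)))*Q = 5 + ((2*Q)*(Q + (-2 + Q)*(2*Q)))*Q = 5 + ((2*Q)*(Q + 2*Q*(-2 + Q)))*Q = 5 + (2*Q*(Q + 2*Q*(-2 + Q)))*Q = 5 + 2*Q²*(Q + 2*Q*(-2 + Q)))
(l(0)*n(4, -1))*12 = ((5 - 6*0³ + 4*0⁴)*(-4 + 4))*12 = ((5 - 6*0 + 4*0)*0)*12 = ((5 + 0 + 0)*0)*12 = (5*0)*12 = 0*12 = 0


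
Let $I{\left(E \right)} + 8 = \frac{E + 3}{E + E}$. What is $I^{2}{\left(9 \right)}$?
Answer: $\frac{484}{9} \approx 53.778$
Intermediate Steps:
$I{\left(E \right)} = -8 + \frac{3 + E}{2 E}$ ($I{\left(E \right)} = -8 + \frac{E + 3}{E + E} = -8 + \frac{3 + E}{2 E}$)
$I^{2}{\left(9 \right)} = \left(\frac{3 \left(1 - 45\right)}{2 \cdot 9}\right)^{2} = \left(\frac{3}{2} \cdot \frac{1}{9} \left(1 - 45\right)\right)^{2} = \left(\frac{3}{2} \cdot \frac{1}{9} \left(-44\right)\right)^{2} = \left(- \frac{22}{3}\right)^{2} = \frac{484}{9}$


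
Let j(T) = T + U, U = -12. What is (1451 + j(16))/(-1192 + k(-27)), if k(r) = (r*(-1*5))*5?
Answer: -1455/517 ≈ -2.8143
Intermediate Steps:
k(r) = -25*r (k(r) = (r*(-5))*5 = -5*r*5 = -25*r)
j(T) = -12 + T (j(T) = T - 12 = -12 + T)
(1451 + j(16))/(-1192 + k(-27)) = (1451 + (-12 + 16))/(-1192 - 25*(-27)) = (1451 + 4)/(-1192 + 675) = 1455/(-517) = 1455*(-1/517) = -1455/517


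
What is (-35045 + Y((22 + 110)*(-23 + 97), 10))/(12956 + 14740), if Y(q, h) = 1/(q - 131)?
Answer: -42216083/33363294 ≈ -1.2653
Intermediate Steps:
Y(q, h) = 1/(-131 + q)
(-35045 + Y((22 + 110)*(-23 + 97), 10))/(12956 + 14740) = (-35045 + 1/(-131 + (22 + 110)*(-23 + 97)))/(12956 + 14740) = (-35045 + 1/(-131 + 132*74))/27696 = (-35045 + 1/(-131 + 9768))*(1/27696) = (-35045 + 1/9637)*(1/27696) = -337728664/9637*1/27696 = -42216083/33363294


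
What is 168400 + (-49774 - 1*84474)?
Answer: 34152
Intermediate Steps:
168400 + (-49774 - 1*84474) = 168400 + (-49774 - 84474) = 168400 - 134248 = 34152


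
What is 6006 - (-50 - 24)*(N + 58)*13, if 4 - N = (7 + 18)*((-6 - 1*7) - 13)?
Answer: 690950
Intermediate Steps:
N = 654 (N = 4 - (7 + 18)*((-6 - 1*7) - 13) = 4 - 25*((-6 - 7) - 13) = 4 - 25*(-13 - 13) = 4 - 25*(-26) = 4 - 1*(-650) = 4 + 650 = 654)
6006 - (-50 - 24)*(N + 58)*13 = 6006 - (-50 - 24)*(654 + 58)*13 = 6006 - (-74*712)*13 = 6006 - (-52688)*13 = 6006 - 1*(-684944) = 6006 + 684944 = 690950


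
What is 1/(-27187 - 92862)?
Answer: -1/120049 ≈ -8.3299e-6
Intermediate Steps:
1/(-27187 - 92862) = 1/(-120049) = -1/120049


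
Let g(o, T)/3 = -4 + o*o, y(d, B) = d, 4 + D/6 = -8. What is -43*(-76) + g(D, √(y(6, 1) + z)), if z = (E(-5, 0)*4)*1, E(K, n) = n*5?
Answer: 18808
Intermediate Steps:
D = -72 (D = -24 + 6*(-8) = -24 - 48 = -72)
E(K, n) = 5*n
z = 0 (z = ((5*0)*4)*1 = (0*4)*1 = 0*1 = 0)
g(o, T) = -12 + 3*o² (g(o, T) = 3*(-4 + o*o) = 3*(-4 + o²) = -12 + 3*o²)
-43*(-76) + g(D, √(y(6, 1) + z)) = -43*(-76) + (-12 + 3*(-72)²) = 3268 + (-12 + 3*5184) = 3268 + (-12 + 15552) = 3268 + 15540 = 18808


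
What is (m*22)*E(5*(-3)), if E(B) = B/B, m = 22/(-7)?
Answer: -484/7 ≈ -69.143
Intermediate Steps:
m = -22/7 (m = 22*(-⅐) = -22/7 ≈ -3.1429)
E(B) = 1
(m*22)*E(5*(-3)) = -22/7*22*1 = -484/7*1 = -484/7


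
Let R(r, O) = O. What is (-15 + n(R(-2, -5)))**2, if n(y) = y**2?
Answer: 100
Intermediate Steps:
(-15 + n(R(-2, -5)))**2 = (-15 + (-5)**2)**2 = (-15 + 25)**2 = 10**2 = 100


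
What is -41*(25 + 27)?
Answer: -2132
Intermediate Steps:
-41*(25 + 27) = -41*52 = -2132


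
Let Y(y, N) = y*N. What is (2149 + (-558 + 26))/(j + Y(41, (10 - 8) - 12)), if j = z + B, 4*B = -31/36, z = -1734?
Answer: -232848/308767 ≈ -0.75412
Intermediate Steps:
Y(y, N) = N*y
B = -31/144 (B = (-31/36)/4 = ((1/36)*(-31))/4 = (¼)*(-31/36) = -31/144 ≈ -0.21528)
j = -249727/144 (j = -1734 - 31/144 = -249727/144 ≈ -1734.2)
(2149 + (-558 + 26))/(j + Y(41, (10 - 8) - 12)) = (2149 + (-558 + 26))/(-249727/144 + ((10 - 8) - 12)*41) = (2149 - 532)/(-249727/144 + (2 - 12)*41) = 1617/(-249727/144 - 10*41) = 1617/(-249727/144 - 410) = 1617/(-308767/144) = 1617*(-144/308767) = -232848/308767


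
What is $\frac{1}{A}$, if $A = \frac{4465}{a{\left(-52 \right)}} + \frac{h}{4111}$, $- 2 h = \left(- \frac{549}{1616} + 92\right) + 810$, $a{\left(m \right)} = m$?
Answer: $- \frac{172727776}{14850278999} \approx -0.011631$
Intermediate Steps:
$h = - \frac{1457083}{3232}$ ($h = - \frac{\left(- \frac{549}{1616} + 92\right) + 810}{2} = - \frac{\frac{148123}{1616} + 810}{2} = \left(- \frac{1}{2}\right) \frac{1457083}{1616} = - \frac{1457083}{3232} \approx -450.83$)
$A = - \frac{14850278999}{172727776}$ ($A = \frac{4465}{-52} - \frac{1457083}{3232 \cdot 4111} = 4465 \left(- \frac{1}{52}\right) - \frac{1457083}{13286752} = - \frac{4465}{52} - \frac{1457083}{13286752} = - \frac{14850278999}{172727776} \approx -85.975$)
$\frac{1}{A} = \frac{1}{- \frac{14850278999}{172727776}} = - \frac{172727776}{14850278999}$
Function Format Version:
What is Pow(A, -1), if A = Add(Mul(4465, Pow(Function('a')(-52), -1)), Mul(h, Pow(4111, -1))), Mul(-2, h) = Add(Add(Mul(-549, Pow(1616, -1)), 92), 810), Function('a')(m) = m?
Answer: Rational(-172727776, 14850278999) ≈ -0.011631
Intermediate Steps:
h = Rational(-1457083, 3232) (h = Mul(Rational(-1, 2), Add(Add(Mul(-549, Pow(1616, -1)), 92), 810)) = Mul(Rational(-1, 2), Add(Add(Mul(-549, Rational(1, 1616)), 92), 810)) = Mul(Rational(-1, 2), Add(Add(Rational(-549, 1616), 92), 810)) = Mul(Rational(-1, 2), Add(Rational(148123, 1616), 810)) = Mul(Rational(-1, 2), Rational(1457083, 1616)) = Rational(-1457083, 3232) ≈ -450.83)
A = Rational(-14850278999, 172727776) (A = Add(Mul(4465, Pow(-52, -1)), Mul(Rational(-1457083, 3232), Pow(4111, -1))) = Add(Mul(4465, Rational(-1, 52)), Mul(Rational(-1457083, 3232), Rational(1, 4111))) = Add(Rational(-4465, 52), Rational(-1457083, 13286752)) = Rational(-14850278999, 172727776) ≈ -85.975)
Pow(A, -1) = Pow(Rational(-14850278999, 172727776), -1) = Rational(-172727776, 14850278999)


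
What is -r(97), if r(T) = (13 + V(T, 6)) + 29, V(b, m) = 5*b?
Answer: -527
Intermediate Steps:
r(T) = 42 + 5*T (r(T) = (13 + 5*T) + 29 = 42 + 5*T)
-r(97) = -(42 + 5*97) = -(42 + 485) = -1*527 = -527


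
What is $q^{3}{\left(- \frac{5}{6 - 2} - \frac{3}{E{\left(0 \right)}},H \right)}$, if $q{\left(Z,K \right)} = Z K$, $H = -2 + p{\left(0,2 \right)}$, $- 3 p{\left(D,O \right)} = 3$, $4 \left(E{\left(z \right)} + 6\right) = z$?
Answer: $\frac{729}{64} \approx 11.391$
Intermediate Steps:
$E{\left(z \right)} = -6 + \frac{z}{4}$
$p{\left(D,O \right)} = -1$ ($p{\left(D,O \right)} = \left(- \frac{1}{3}\right) 3 = -1$)
$H = -3$ ($H = -2 - 1 = -3$)
$q{\left(Z,K \right)} = K Z$
$q^{3}{\left(- \frac{5}{6 - 2} - \frac{3}{E{\left(0 \right)}},H \right)} = \left(- 3 \left(- \frac{5}{6 - 2} - \frac{3}{-6 + \frac{1}{4} \cdot 0}\right)\right)^{3} = \left(- 3 \left(- \frac{5}{4} - \frac{3}{-6 + 0}\right)\right)^{3} = \left(- 3 \left(\left(-5\right) \frac{1}{4} - \frac{3}{-6}\right)\right)^{3} = \left(- 3 \left(- \frac{5}{4} - - \frac{1}{2}\right)\right)^{3} = \left(- 3 \left(- \frac{5}{4} + \frac{1}{2}\right)\right)^{3} = \left(\left(-3\right) \left(- \frac{3}{4}\right)\right)^{3} = \left(\frac{9}{4}\right)^{3} = \frac{729}{64}$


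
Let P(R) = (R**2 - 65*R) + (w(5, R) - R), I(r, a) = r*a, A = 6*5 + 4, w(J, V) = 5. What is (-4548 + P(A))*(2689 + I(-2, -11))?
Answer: -15265641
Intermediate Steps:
A = 34 (A = 30 + 4 = 34)
I(r, a) = a*r
P(R) = 5 + R**2 - 66*R (P(R) = (R**2 - 65*R) + (5 - R) = 5 + R**2 - 66*R)
(-4548 + P(A))*(2689 + I(-2, -11)) = (-4548 + (5 + 34**2 - 66*34))*(2689 - 11*(-2)) = (-4548 + (5 + 1156 - 2244))*(2689 + 22) = (-4548 - 1083)*2711 = -5631*2711 = -15265641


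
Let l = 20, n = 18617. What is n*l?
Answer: 372340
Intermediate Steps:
n*l = 18617*20 = 372340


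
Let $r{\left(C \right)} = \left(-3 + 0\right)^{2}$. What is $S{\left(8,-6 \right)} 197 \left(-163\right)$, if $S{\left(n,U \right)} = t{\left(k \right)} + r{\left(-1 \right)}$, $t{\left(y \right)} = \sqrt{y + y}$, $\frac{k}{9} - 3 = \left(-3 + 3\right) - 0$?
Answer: $-288999 - 96333 \sqrt{6} \approx -5.2497 \cdot 10^{5}$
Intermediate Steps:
$k = 27$ ($k = 27 + 9 \left(\left(-3 + 3\right) - 0\right) = 27 + 9 \left(0 + \left(-3 + 3\right)\right) = 27 + 9 \left(0 + 0\right) = 27 + 9 \cdot 0 = 27 + 0 = 27$)
$r{\left(C \right)} = 9$ ($r{\left(C \right)} = \left(-3\right)^{2} = 9$)
$t{\left(y \right)} = \sqrt{2} \sqrt{y}$ ($t{\left(y \right)} = \sqrt{2 y} = \sqrt{2} \sqrt{y}$)
$S{\left(n,U \right)} = 9 + 3 \sqrt{6}$ ($S{\left(n,U \right)} = \sqrt{2} \sqrt{27} + 9 = \sqrt{2} \cdot 3 \sqrt{3} + 9 = 3 \sqrt{6} + 9 = 9 + 3 \sqrt{6}$)
$S{\left(8,-6 \right)} 197 \left(-163\right) = \left(9 + 3 \sqrt{6}\right) 197 \left(-163\right) = \left(1773 + 591 \sqrt{6}\right) \left(-163\right) = -288999 - 96333 \sqrt{6}$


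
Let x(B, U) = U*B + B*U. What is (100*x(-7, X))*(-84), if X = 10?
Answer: 1176000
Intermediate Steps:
x(B, U) = 2*B*U (x(B, U) = B*U + B*U = 2*B*U)
(100*x(-7, X))*(-84) = (100*(2*(-7)*10))*(-84) = (100*(-140))*(-84) = -14000*(-84) = 1176000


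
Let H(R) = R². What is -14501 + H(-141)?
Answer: 5380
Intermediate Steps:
-14501 + H(-141) = -14501 + (-141)² = -14501 + 19881 = 5380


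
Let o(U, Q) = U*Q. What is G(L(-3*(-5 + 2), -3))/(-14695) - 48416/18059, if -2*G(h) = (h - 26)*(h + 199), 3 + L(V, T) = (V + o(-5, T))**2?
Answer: 3101540258/265377005 ≈ 11.687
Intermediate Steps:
o(U, Q) = Q*U
L(V, T) = -3 + (V - 5*T)**2 (L(V, T) = -3 + (V + T*(-5))**2 = -3 + (V - 5*T)**2)
G(h) = -(-26 + h)*(199 + h)/2 (G(h) = -(h - 26)*(h + 199)/2 = -(-26 + h)*(199 + h)/2)
G(L(-3*(-5 + 2), -3))/(-14695) - 48416/18059 = (2587 - 173*(-3 + (-3*(-5 + 2) - 5*(-3))**2)/2 - (-3 + (-3*(-5 + 2) - 5*(-3))**2)**2/2)/(-14695) - 48416/18059 = (2587 - 173*(-3 + (-3*(-3) + 15)**2)/2 - (-3 + (-3*(-3) + 15)**2)**2/2)*(-1/14695) - 48416*1/18059 = (2587 - 173*(-3 + (9 + 15)**2)/2 - (-3 + (9 + 15)**2)**2/2)*(-1/14695) - 48416/18059 = (2587 - 173*(-3 + 24**2)/2 - (-3 + 24**2)**2/2)*(-1/14695) - 48416/18059 = (2587 - 173*(-3 + 576)/2 - (-3 + 576)**2/2)*(-1/14695) - 48416/18059 = (2587 - 173/2*573 - 1/2*573**2)*(-1/14695) - 48416/18059 = (2587 - 99129/2 - 1/2*328329)*(-1/14695) - 48416/18059 = (2587 - 99129/2 - 328329/2)*(-1/14695) - 48416/18059 = -211142*(-1/14695) - 48416/18059 = 211142/14695 - 48416/18059 = 3101540258/265377005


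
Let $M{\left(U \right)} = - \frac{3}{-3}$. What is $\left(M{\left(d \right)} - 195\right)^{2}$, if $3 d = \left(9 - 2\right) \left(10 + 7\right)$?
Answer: $37636$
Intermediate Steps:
$d = \frac{119}{3}$ ($d = \frac{\left(9 - 2\right) \left(10 + 7\right)}{3} = \frac{7 \cdot 17}{3} = \frac{1}{3} \cdot 119 = \frac{119}{3} \approx 39.667$)
$M{\left(U \right)} = 1$ ($M{\left(U \right)} = \left(-3\right) \left(- \frac{1}{3}\right) = 1$)
$\left(M{\left(d \right)} - 195\right)^{2} = \left(1 - 195\right)^{2} = \left(-194\right)^{2} = 37636$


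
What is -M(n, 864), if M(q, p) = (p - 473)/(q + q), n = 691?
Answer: -391/1382 ≈ -0.28292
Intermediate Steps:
M(q, p) = (-473 + p)/(2*q) (M(q, p) = (-473 + p)/((2*q)) = (-473 + p)*(1/(2*q)) = (-473 + p)/(2*q))
-M(n, 864) = -(-473 + 864)/(2*691) = -391/(2*691) = -1*391/1382 = -391/1382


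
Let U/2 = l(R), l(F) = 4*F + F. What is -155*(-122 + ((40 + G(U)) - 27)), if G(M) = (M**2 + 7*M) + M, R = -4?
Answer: -181505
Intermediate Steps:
l(F) = 5*F
U = -40 (U = 2*(5*(-4)) = 2*(-20) = -40)
G(M) = M**2 + 8*M
-155*(-122 + ((40 + G(U)) - 27)) = -155*(-122 + ((40 - 40*(8 - 40)) - 27)) = -155*(-122 + ((40 - 40*(-32)) - 27)) = -155*(-122 + ((40 + 1280) - 27)) = -155*(-122 + (1320 - 27)) = -155*(-122 + 1293) = -155*1171 = -181505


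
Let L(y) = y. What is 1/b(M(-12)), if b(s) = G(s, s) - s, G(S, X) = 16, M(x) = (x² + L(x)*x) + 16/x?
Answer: -3/812 ≈ -0.0036946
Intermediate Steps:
M(x) = 2*x² + 16/x (M(x) = (x² + x*x) + 16/x = (x² + x²) + 16/x = 2*x² + 16/x)
b(s) = 16 - s
1/b(M(-12)) = 1/(16 - 2*(8 + (-12)³)/(-12)) = 1/(16 - 2*(-1)*(8 - 1728)/12) = 1/(16 - 2*(-1)*(-1720)/12) = 1/(16 - 1*860/3) = 1/(16 - 860/3) = 1/(-812/3) = -3/812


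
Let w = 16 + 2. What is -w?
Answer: -18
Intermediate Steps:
w = 18
-w = -1*18 = -18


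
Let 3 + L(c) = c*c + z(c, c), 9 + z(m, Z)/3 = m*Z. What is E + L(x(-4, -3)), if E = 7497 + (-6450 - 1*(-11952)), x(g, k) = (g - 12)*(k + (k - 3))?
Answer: 95913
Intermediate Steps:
x(g, k) = (-12 + g)*(-3 + 2*k) (x(g, k) = (-12 + g)*(k + (-3 + k)) = (-12 + g)*(-3 + 2*k))
z(m, Z) = -27 + 3*Z*m (z(m, Z) = -27 + 3*(m*Z) = -27 + 3*(Z*m) = -27 + 3*Z*m)
L(c) = -30 + 4*c² (L(c) = -3 + (c*c + (-27 + 3*c*c)) = -3 + (c² + (-27 + 3*c²)) = -3 + (-27 + 4*c²) = -30 + 4*c²)
E = 12999 (E = 7497 + (-6450 + 11952) = 7497 + 5502 = 12999)
E + L(x(-4, -3)) = 12999 + (-30 + 4*(36 - 24*(-3) - 3*(-4) + 2*(-4)*(-3))²) = 12999 + (-30 + 4*(36 + 72 + 12 + 24)²) = 12999 + (-30 + 4*144²) = 12999 + (-30 + 4*20736) = 12999 + (-30 + 82944) = 12999 + 82914 = 95913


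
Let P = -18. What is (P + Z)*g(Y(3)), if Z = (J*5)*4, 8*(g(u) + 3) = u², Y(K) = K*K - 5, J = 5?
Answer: -82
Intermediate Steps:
Y(K) = -5 + K² (Y(K) = K² - 5 = -5 + K²)
g(u) = -3 + u²/8
Z = 100 (Z = (5*5)*4 = 25*4 = 100)
(P + Z)*g(Y(3)) = (-18 + 100)*(-3 + (-5 + 3²)²/8) = 82*(-3 + (-5 + 9)²/8) = 82*(-3 + (⅛)*4²) = 82*(-3 + (⅛)*16) = 82*(-3 + 2) = 82*(-1) = -82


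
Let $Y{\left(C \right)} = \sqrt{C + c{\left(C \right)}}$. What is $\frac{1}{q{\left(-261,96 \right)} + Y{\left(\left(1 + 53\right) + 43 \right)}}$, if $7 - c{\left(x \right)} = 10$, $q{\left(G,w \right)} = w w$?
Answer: $\frac{4608}{42467281} - \frac{\sqrt{94}}{84934562} \approx 0.00010839$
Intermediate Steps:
$q{\left(G,w \right)} = w^{2}$
$c{\left(x \right)} = -3$ ($c{\left(x \right)} = 7 - 10 = -3$)
$Y{\left(C \right)} = \sqrt{-3 + C}$ ($Y{\left(C \right)} = \sqrt{C - 3} = \sqrt{-3 + C}$)
$\frac{1}{q{\left(-261,96 \right)} + Y{\left(\left(1 + 53\right) + 43 \right)}} = \frac{1}{96^{2} + \sqrt{-3 + \left(\left(1 + 53\right) + 43\right)}} = \frac{1}{9216 + \sqrt{-3 + \left(54 + 43\right)}} = \frac{1}{9216 + \sqrt{-3 + 97}} = \frac{1}{9216 + \sqrt{94}}$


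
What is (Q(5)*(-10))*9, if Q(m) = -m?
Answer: 450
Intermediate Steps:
(Q(5)*(-10))*9 = (-1*5*(-10))*9 = -5*(-10)*9 = 50*9 = 450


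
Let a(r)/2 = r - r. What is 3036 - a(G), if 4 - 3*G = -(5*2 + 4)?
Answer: 3036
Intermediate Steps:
G = 6 (G = 4/3 - (-1)*(5*2 + 4)/3 = 4/3 - (-1)*(10 + 4)/3 = 4/3 - (-1)*14/3 = 4/3 - ⅓*(-14) = 4/3 + 14/3 = 6)
a(r) = 0 (a(r) = 2*(r - r) = 2*0 = 0)
3036 - a(G) = 3036 - 1*0 = 3036 + 0 = 3036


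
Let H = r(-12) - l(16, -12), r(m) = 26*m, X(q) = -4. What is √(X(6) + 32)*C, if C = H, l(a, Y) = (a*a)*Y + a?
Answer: 5488*√7 ≈ 14520.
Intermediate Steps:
l(a, Y) = a + Y*a² (l(a, Y) = a²*Y + a = Y*a² + a = a + Y*a²)
H = 2744 (H = 26*(-12) - 16*(1 - 12*16) = -312 - 16*(1 - 192) = -312 - 16*(-191) = -312 - 1*(-3056) = -312 + 3056 = 2744)
C = 2744
√(X(6) + 32)*C = √(-4 + 32)*2744 = √28*2744 = (2*√7)*2744 = 5488*√7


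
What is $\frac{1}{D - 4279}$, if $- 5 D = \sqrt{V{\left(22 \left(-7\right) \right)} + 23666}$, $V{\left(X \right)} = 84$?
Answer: $- \frac{4279}{18308891} + \frac{5 \sqrt{38}}{18308891} \approx -0.00023203$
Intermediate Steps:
$D = - 5 \sqrt{38}$ ($D = - \frac{\sqrt{84 + 23666}}{5} = - \frac{\sqrt{23750}}{5} = - \frac{25 \sqrt{38}}{5} = - 5 \sqrt{38} \approx -30.822$)
$\frac{1}{D - 4279} = \frac{1}{- 5 \sqrt{38} - 4279} = \frac{1}{-4279 - 5 \sqrt{38}}$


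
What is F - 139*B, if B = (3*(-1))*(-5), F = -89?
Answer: -2174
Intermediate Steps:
B = 15 (B = -3*(-5) = 15)
F - 139*B = -89 - 139*15 = -89 - 2085 = -2174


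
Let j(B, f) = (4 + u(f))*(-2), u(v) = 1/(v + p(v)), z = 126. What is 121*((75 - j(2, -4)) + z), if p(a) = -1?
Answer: 126203/5 ≈ 25241.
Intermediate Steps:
u(v) = 1/(-1 + v) (u(v) = 1/(v - 1) = 1/(-1 + v))
j(B, f) = -8 - 2/(-1 + f) (j(B, f) = (4 + 1/(-1 + f))*(-2) = -8 - 2/(-1 + f))
121*((75 - j(2, -4)) + z) = 121*((75 - 2*(3 - 4*(-4))/(-1 - 4)) + 126) = 121*((75 - 2*(3 + 16)/(-5)) + 126) = 121*((75 - 2*(-1)*19/5) + 126) = 121*((75 - 1*(-38/5)) + 126) = 121*((75 + 38/5) + 126) = 121*(413/5 + 126) = 121*(1043/5) = 126203/5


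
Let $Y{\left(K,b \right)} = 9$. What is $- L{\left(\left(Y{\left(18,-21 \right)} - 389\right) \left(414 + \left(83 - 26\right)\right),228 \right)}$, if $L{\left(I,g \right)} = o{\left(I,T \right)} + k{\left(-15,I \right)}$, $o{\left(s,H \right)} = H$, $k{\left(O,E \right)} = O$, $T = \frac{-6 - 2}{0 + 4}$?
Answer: $17$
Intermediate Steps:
$T = -2$ ($T = - \frac{8}{4} = \left(-8\right) \frac{1}{4} = -2$)
$L{\left(I,g \right)} = -17$ ($L{\left(I,g \right)} = -2 - 15 = -17$)
$- L{\left(\left(Y{\left(18,-21 \right)} - 389\right) \left(414 + \left(83 - 26\right)\right),228 \right)} = \left(-1\right) \left(-17\right) = 17$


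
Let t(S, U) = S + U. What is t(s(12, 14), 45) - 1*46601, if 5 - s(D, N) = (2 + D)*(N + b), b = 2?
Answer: -46775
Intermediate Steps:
s(D, N) = 5 - (2 + D)*(2 + N) (s(D, N) = 5 - (2 + D)*(N + 2) = 5 - (2 + D)*(2 + N))
t(s(12, 14), 45) - 1*46601 = ((1 - 2*12 - 2*14 - 1*12*14) + 45) - 1*46601 = ((1 - 24 - 28 - 168) + 45) - 46601 = (-219 + 45) - 46601 = -174 - 46601 = -46775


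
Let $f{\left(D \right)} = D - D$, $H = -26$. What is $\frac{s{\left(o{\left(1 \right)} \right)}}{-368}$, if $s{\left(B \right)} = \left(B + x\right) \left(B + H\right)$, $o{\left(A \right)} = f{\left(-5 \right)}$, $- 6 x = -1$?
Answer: $\frac{13}{1104} \approx 0.011775$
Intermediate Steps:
$f{\left(D \right)} = 0$
$x = \frac{1}{6}$ ($x = \left(- \frac{1}{6}\right) \left(-1\right) = \frac{1}{6} \approx 0.16667$)
$o{\left(A \right)} = 0$
$s{\left(B \right)} = \left(-26 + B\right) \left(\frac{1}{6} + B\right)$ ($s{\left(B \right)} = \left(B + \frac{1}{6}\right) \left(B - 26\right) = \left(\frac{1}{6} + B\right) \left(-26 + B\right) = \left(-26 + B\right) \left(\frac{1}{6} + B\right)$)
$\frac{s{\left(o{\left(1 \right)} \right)}}{-368} = \frac{- \frac{13}{3} + 0^{2} - 0}{-368} = \left(- \frac{13}{3} + 0 + 0\right) \left(- \frac{1}{368}\right) = \left(- \frac{13}{3}\right) \left(- \frac{1}{368}\right) = \frac{13}{1104}$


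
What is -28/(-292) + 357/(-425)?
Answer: -1358/1825 ≈ -0.74411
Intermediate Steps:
-28/(-292) + 357/(-425) = -28*(-1/292) + 357*(-1/425) = 7/73 - 21/25 = -1358/1825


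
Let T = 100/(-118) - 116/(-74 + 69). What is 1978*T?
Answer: 13042932/295 ≈ 44213.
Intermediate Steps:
T = 6594/295 (T = 100*(-1/118) - 116/(-5) = -50/59 - 116*(-⅕) = -50/59 + 116/5 = 6594/295 ≈ 22.353)
1978*T = 1978*(6594/295) = 13042932/295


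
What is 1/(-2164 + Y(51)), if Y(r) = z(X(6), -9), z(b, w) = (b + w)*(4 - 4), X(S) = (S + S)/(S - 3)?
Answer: -1/2164 ≈ -0.00046211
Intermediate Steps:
X(S) = 2*S/(-3 + S) (X(S) = (2*S)/(-3 + S) = 2*S/(-3 + S))
z(b, w) = 0 (z(b, w) = (b + w)*0 = 0)
Y(r) = 0
1/(-2164 + Y(51)) = 1/(-2164 + 0) = 1/(-2164) = -1/2164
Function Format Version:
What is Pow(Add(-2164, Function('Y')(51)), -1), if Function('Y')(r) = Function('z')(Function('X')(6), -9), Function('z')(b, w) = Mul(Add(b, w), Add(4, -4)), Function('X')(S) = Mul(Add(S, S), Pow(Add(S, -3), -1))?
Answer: Rational(-1, 2164) ≈ -0.00046211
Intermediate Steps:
Function('X')(S) = Mul(2, S, Pow(Add(-3, S), -1)) (Function('X')(S) = Mul(Mul(2, S), Pow(Add(-3, S), -1)) = Mul(2, S, Pow(Add(-3, S), -1)))
Function('z')(b, w) = 0 (Function('z')(b, w) = Mul(Add(b, w), 0) = 0)
Function('Y')(r) = 0
Pow(Add(-2164, Function('Y')(51)), -1) = Pow(Add(-2164, 0), -1) = Pow(-2164, -1) = Rational(-1, 2164)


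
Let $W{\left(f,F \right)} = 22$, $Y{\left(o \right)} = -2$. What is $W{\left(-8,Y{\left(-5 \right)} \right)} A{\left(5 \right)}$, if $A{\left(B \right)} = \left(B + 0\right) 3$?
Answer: $330$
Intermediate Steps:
$A{\left(B \right)} = 3 B$ ($A{\left(B \right)} = B 3 = 3 B$)
$W{\left(-8,Y{\left(-5 \right)} \right)} A{\left(5 \right)} = 22 \cdot 3 \cdot 5 = 22 \cdot 15 = 330$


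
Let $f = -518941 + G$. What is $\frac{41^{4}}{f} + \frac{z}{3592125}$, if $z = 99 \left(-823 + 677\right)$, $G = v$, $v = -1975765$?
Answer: $- \frac{1131838356961}{995699532250} \approx -1.1367$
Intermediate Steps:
$G = -1975765$
$f = -2494706$ ($f = -518941 - 1975765 = -2494706$)
$z = -14454$ ($z = 99 \left(-146\right) = -14454$)
$\frac{41^{4}}{f} + \frac{z}{3592125} = \frac{41^{4}}{-2494706} - \frac{14454}{3592125} = 2825761 \left(- \frac{1}{2494706}\right) - \frac{1606}{399125} = - \frac{2825761}{2494706} - \frac{1606}{399125} = - \frac{1131838356961}{995699532250}$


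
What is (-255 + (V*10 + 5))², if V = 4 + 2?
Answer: 36100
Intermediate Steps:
V = 6
(-255 + (V*10 + 5))² = (-255 + (6*10 + 5))² = (-255 + (60 + 5))² = (-255 + 65)² = (-190)² = 36100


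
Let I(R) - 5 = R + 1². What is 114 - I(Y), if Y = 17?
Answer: 91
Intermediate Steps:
I(R) = 6 + R (I(R) = 5 + (R + 1²) = 5 + (R + 1) = 5 + (1 + R) = 6 + R)
114 - I(Y) = 114 - (6 + 17) = 114 - 1*23 = 114 - 23 = 91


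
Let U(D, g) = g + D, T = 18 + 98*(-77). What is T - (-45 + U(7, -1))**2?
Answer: -9049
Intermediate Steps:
T = -7528 (T = 18 - 7546 = -7528)
U(D, g) = D + g
T - (-45 + U(7, -1))**2 = -7528 - (-45 + (7 - 1))**2 = -7528 - (-45 + 6)**2 = -7528 - 1*(-39)**2 = -7528 - 1*1521 = -7528 - 1521 = -9049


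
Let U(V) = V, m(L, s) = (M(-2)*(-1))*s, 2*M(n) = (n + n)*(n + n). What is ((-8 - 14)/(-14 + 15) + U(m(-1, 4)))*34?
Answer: -1836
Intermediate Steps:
M(n) = 2*n² (M(n) = ((n + n)*(n + n))/2 = ((2*n)*(2*n))/2 = (4*n²)/2 = 2*n²)
m(L, s) = -8*s (m(L, s) = ((2*(-2)²)*(-1))*s = ((2*4)*(-1))*s = (8*(-1))*s = -8*s)
((-8 - 14)/(-14 + 15) + U(m(-1, 4)))*34 = ((-8 - 14)/(-14 + 15) - 8*4)*34 = (-22/1 - 32)*34 = (-22*1 - 32)*34 = (-22 - 32)*34 = -54*34 = -1836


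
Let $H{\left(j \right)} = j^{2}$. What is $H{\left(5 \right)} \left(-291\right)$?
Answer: $-7275$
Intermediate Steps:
$H{\left(5 \right)} \left(-291\right) = 5^{2} \left(-291\right) = 25 \left(-291\right) = -7275$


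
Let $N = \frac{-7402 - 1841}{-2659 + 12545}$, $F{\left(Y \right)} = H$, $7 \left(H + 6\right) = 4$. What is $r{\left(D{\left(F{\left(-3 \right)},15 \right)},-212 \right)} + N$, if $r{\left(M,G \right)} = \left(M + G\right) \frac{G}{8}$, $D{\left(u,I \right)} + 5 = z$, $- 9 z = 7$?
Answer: $\frac{513395653}{88974} \approx 5770.2$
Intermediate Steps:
$H = - \frac{38}{7}$ ($H = -6 + \frac{1}{7} \cdot 4 = -6 + \frac{4}{7} = - \frac{38}{7} \approx -5.4286$)
$z = - \frac{7}{9}$ ($z = \left(- \frac{1}{9}\right) 7 = - \frac{7}{9} \approx -0.77778$)
$F{\left(Y \right)} = - \frac{38}{7}$
$D{\left(u,I \right)} = - \frac{52}{9}$ ($D{\left(u,I \right)} = -5 - \frac{7}{9} = - \frac{52}{9}$)
$N = - \frac{9243}{9886} \approx -0.93496$
$r{\left(M,G \right)} = \frac{G \left(G + M\right)}{8}$ ($r{\left(M,G \right)} = \left(G + M\right) G \frac{1}{8} = \left(G + M\right) \frac{G}{8} = \frac{G \left(G + M\right)}{8}$)
$r{\left(D{\left(F{\left(-3 \right)},15 \right)},-212 \right)} + N = \frac{1}{8} \left(-212\right) \left(-212 - \frac{52}{9}\right) - \frac{9243}{9886} = \frac{1}{8} \left(-212\right) \left(- \frac{1960}{9}\right) - \frac{9243}{9886} = \frac{51940}{9} - \frac{9243}{9886} = \frac{513395653}{88974}$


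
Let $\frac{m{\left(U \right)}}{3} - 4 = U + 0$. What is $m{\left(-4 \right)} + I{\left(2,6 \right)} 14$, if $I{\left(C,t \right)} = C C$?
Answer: $56$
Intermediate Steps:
$m{\left(U \right)} = 12 + 3 U$ ($m{\left(U \right)} = 12 + 3 \left(U + 0\right) = 12 + 3 U$)
$I{\left(C,t \right)} = C^{2}$
$m{\left(-4 \right)} + I{\left(2,6 \right)} 14 = \left(12 + 3 \left(-4\right)\right) + 2^{2} \cdot 14 = \left(12 - 12\right) + 4 \cdot 14 = 0 + 56 = 56$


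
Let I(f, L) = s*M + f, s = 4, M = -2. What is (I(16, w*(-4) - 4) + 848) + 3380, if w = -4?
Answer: 4236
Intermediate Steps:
I(f, L) = -8 + f (I(f, L) = 4*(-2) + f = -8 + f)
(I(16, w*(-4) - 4) + 848) + 3380 = ((-8 + 16) + 848) + 3380 = (8 + 848) + 3380 = 856 + 3380 = 4236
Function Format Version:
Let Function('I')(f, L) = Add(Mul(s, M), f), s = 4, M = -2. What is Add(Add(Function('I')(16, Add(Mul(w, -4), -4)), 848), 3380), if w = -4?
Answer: 4236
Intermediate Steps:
Function('I')(f, L) = Add(-8, f) (Function('I')(f, L) = Add(Mul(4, -2), f) = Add(-8, f))
Add(Add(Function('I')(16, Add(Mul(w, -4), -4)), 848), 3380) = Add(Add(Add(-8, 16), 848), 3380) = Add(Add(8, 848), 3380) = Add(856, 3380) = 4236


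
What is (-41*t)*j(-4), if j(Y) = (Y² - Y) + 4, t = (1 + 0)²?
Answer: -984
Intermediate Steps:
t = 1 (t = 1² = 1)
j(Y) = 4 + Y² - Y
(-41*t)*j(-4) = (-41*1)*(4 + (-4)² - 1*(-4)) = -41*(4 + 16 + 4) = -41*24 = -984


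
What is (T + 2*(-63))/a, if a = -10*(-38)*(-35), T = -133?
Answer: 37/1900 ≈ 0.019474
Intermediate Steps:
a = -13300 (a = 380*(-35) = -13300)
(T + 2*(-63))/a = (-133 + 2*(-63))/(-13300) = (-133 - 126)*(-1/13300) = -259*(-1/13300) = 37/1900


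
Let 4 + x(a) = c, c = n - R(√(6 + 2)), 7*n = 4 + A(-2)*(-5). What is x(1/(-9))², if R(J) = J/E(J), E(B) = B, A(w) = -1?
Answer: 676/49 ≈ 13.796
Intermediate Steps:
n = 9/7 (n = (4 - 1*(-5))/7 = (4 + 5)/7 = (⅐)*9 = 9/7 ≈ 1.2857)
R(J) = 1 (R(J) = J/J = 1)
c = 2/7 (c = 9/7 - 1*1 = 9/7 - 1 = 2/7 ≈ 0.28571)
x(a) = -26/7 (x(a) = -4 + 2/7 = -26/7)
x(1/(-9))² = (-26/7)² = 676/49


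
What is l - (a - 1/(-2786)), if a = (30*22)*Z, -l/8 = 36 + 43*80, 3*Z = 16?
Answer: -87279809/2786 ≈ -31328.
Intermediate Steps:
Z = 16/3 (Z = (⅓)*16 = 16/3 ≈ 5.3333)
l = -27808 (l = -8*(36 + 43*80) = -8*(36 + 3440) = -8*3476 = -27808)
a = 3520 (a = (30*22)*(16/3) = 660*(16/3) = 3520)
l - (a - 1/(-2786)) = -27808 - (3520 - 1/(-2786)) = -27808 - (3520 - 1*(-1/2786)) = -27808 - (3520 + 1/2786) = -27808 - 1*9806721/2786 = -27808 - 9806721/2786 = -87279809/2786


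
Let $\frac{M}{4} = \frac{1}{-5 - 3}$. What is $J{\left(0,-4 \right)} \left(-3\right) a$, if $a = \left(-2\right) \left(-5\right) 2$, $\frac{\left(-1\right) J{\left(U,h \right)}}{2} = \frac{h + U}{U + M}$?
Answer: $960$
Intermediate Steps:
$M = - \frac{1}{2}$ ($M = \frac{4}{-5 - 3} = \frac{4}{-8} = 4 \left(- \frac{1}{8}\right) = - \frac{1}{2} \approx -0.5$)
$J{\left(U,h \right)} = - \frac{2 \left(U + h\right)}{- \frac{1}{2} + U}$ ($J{\left(U,h \right)} = - 2 \frac{h + U}{U - \frac{1}{2}} = - 2 \frac{U + h}{- \frac{1}{2} + U} = - \frac{2 \left(U + h\right)}{- \frac{1}{2} + U}$)
$a = 20$ ($a = 10 \cdot 2 = 20$)
$J{\left(0,-4 \right)} \left(-3\right) a = \frac{4 \left(\left(-1\right) 0 - -4\right)}{-1 + 2 \cdot 0} \left(-3\right) 20 = \frac{4 \left(0 + 4\right)}{-1 + 0} \left(-3\right) 20 = 4 \frac{1}{-1} \cdot 4 \left(-3\right) 20 = 4 \left(-1\right) 4 \left(-3\right) 20 = \left(-16\right) \left(-3\right) 20 = 48 \cdot 20 = 960$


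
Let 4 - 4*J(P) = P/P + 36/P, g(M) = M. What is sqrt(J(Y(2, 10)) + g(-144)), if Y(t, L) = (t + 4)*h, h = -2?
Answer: I*sqrt(570)/2 ≈ 11.937*I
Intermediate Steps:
Y(t, L) = -8 - 2*t (Y(t, L) = (t + 4)*(-2) = (4 + t)*(-2) = -8 - 2*t)
J(P) = 3/4 - 9/P (J(P) = 1 - (P/P + 36/P)/4 = 1 - (1 + 36/P)/4 = 1 + (-1/4 - 9/P) = 3/4 - 9/P)
sqrt(J(Y(2, 10)) + g(-144)) = sqrt((3/4 - 9/(-8 - 2*2)) - 144) = sqrt((3/4 - 9/(-8 - 4)) - 144) = sqrt((3/4 - 9/(-12)) - 144) = sqrt((3/4 - 9*(-1/12)) - 144) = sqrt((3/4 + 3/4) - 144) = sqrt(3/2 - 144) = sqrt(-285/2) = I*sqrt(570)/2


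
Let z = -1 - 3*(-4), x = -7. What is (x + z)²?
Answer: 16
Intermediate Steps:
z = 11 (z = -1 + 12 = 11)
(x + z)² = (-7 + 11)² = 4² = 16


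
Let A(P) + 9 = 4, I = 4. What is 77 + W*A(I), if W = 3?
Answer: 62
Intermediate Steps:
A(P) = -5 (A(P) = -9 + 4 = -5)
77 + W*A(I) = 77 + 3*(-5) = 77 - 15 = 62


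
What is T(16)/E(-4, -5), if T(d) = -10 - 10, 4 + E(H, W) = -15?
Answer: 20/19 ≈ 1.0526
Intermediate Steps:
E(H, W) = -19 (E(H, W) = -4 - 15 = -19)
T(d) = -20
T(16)/E(-4, -5) = -20/(-19) = -20*(-1/19) = 20/19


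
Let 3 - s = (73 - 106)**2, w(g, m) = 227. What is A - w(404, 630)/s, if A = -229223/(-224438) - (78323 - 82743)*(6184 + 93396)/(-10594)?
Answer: -13409659746178003/322772255349 ≈ -41545.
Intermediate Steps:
s = -1086 (s = 3 - (73 - 106)**2 = 3 - 1*(-33)**2 = 3 - 1*1089 = 3 - 1089 = -1086)
A = -49391260454169/1188848086 (A = -229223*(-1/224438) - (-4420)*99580*(-1/10594) = 229223/224438 - 1*(-440143600)*(-1/10594) = 229223/224438 + 440143600*(-1/10594) = 229223/224438 - 220071800/5297 = -49391260454169/1188848086 ≈ -41546.)
A - w(404, 630)/s = -49391260454169/1188848086 - 227/(-1086) = -49391260454169/1188848086 - 227*(-1)/1086 = -49391260454169/1188848086 - 1*(-227/1086) = -49391260454169/1188848086 + 227/1086 = -13409659746178003/322772255349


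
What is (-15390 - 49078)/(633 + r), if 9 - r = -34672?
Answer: -32234/17657 ≈ -1.8256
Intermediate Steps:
r = 34681 (r = 9 - 1*(-34672) = 9 + 34672 = 34681)
(-15390 - 49078)/(633 + r) = (-15390 - 49078)/(633 + 34681) = -64468/35314 = -64468*1/35314 = -32234/17657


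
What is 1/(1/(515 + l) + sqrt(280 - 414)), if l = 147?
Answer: 662/58724697 - 438244*I*sqrt(134)/58724697 ≈ 1.1273e-5 - 0.086387*I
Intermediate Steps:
1/(1/(515 + l) + sqrt(280 - 414)) = 1/(1/(515 + 147) + sqrt(280 - 414)) = 1/(1/662 + sqrt(-134)) = 1/(1/662 + I*sqrt(134))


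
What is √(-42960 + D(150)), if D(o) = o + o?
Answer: 6*I*√1185 ≈ 206.54*I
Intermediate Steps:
D(o) = 2*o
√(-42960 + D(150)) = √(-42960 + 2*150) = √(-42960 + 300) = √(-42660) = 6*I*√1185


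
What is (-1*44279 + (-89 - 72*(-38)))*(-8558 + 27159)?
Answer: -774396832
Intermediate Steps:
(-1*44279 + (-89 - 72*(-38)))*(-8558 + 27159) = (-44279 + (-89 + 2736))*18601 = (-44279 + 2647)*18601 = -41632*18601 = -774396832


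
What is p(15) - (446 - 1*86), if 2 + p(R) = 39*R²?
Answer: 8413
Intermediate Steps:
p(R) = -2 + 39*R²
p(15) - (446 - 1*86) = (-2 + 39*15²) - (446 - 1*86) = (-2 + 39*225) - (446 - 86) = (-2 + 8775) - 1*360 = 8773 - 360 = 8413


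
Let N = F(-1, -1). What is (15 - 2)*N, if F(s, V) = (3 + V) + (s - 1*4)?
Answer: -39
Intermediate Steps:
F(s, V) = -1 + V + s (F(s, V) = (3 + V) + (s - 4) = (3 + V) + (-4 + s) = -1 + V + s)
N = -3 (N = -1 - 1 - 1 = -3)
(15 - 2)*N = (15 - 2)*(-3) = 13*(-3) = -39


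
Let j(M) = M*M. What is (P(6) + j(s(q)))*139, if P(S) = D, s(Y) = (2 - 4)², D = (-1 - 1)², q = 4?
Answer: 2780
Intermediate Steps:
D = 4 (D = (-2)² = 4)
s(Y) = 4 (s(Y) = (-2)² = 4)
j(M) = M²
P(S) = 4
(P(6) + j(s(q)))*139 = (4 + 4²)*139 = (4 + 16)*139 = 20*139 = 2780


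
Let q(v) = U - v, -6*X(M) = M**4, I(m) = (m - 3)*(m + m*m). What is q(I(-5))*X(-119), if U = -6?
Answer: -15441111917/3 ≈ -5.1470e+9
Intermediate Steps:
I(m) = (-3 + m)*(m + m**2)
X(M) = -M**4/6
q(v) = -6 - v
q(I(-5))*X(-119) = (-6 - (-5)*(-3 + (-5)**2 - 2*(-5)))*(-1/6*(-119)**4) = (-6 - (-5)*(-3 + 25 + 10))*(-1/6*200533921) = (-6 - (-5)*32)*(-200533921/6) = (-6 - 1*(-160))*(-200533921/6) = (-6 + 160)*(-200533921/6) = 154*(-200533921/6) = -15441111917/3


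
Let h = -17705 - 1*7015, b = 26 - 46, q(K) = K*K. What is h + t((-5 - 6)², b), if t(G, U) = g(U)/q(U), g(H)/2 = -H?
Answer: -247199/10 ≈ -24720.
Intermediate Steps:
q(K) = K²
b = -20
g(H) = -2*H (g(H) = 2*(-H) = -2*H)
h = -24720 (h = -17705 - 7015 = -24720)
t(G, U) = -2/U (t(G, U) = (-2*U)/(U²) = (-2*U)/U² = -2/U)
h + t((-5 - 6)², b) = -24720 - 2/(-20) = -24720 - 2*(-1/20) = -24720 + ⅒ = -247199/10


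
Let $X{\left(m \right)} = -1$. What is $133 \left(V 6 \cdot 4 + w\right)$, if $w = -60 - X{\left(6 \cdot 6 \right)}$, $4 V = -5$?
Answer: $-11837$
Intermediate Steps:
$V = - \frac{5}{4}$ ($V = \frac{1}{4} \left(-5\right) = - \frac{5}{4} \approx -1.25$)
$w = -59$ ($w = -60 - -1 = -60 + 1 = -59$)
$133 \left(V 6 \cdot 4 + w\right) = 133 \left(\left(- \frac{5}{4}\right) 6 \cdot 4 - 59\right) = 133 \left(\left(- \frac{15}{2}\right) 4 - 59\right) = 133 \left(-30 - 59\right) = 133 \left(-89\right) = -11837$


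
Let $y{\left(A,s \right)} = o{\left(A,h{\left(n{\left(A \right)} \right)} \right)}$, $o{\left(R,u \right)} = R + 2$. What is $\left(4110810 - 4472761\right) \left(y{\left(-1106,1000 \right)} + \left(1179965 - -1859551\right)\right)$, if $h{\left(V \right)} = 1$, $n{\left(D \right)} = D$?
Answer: $-1099756261812$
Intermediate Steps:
$o{\left(R,u \right)} = 2 + R$
$y{\left(A,s \right)} = 2 + A$
$\left(4110810 - 4472761\right) \left(y{\left(-1106,1000 \right)} + \left(1179965 - -1859551\right)\right) = \left(4110810 - 4472761\right) \left(\left(2 - 1106\right) + \left(1179965 - -1859551\right)\right) = - 361951 \left(-1104 + \left(1179965 + 1859551\right)\right) = - 361951 \left(-1104 + 3039516\right) = \left(-361951\right) 3038412 = -1099756261812$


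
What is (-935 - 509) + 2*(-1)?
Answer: -1446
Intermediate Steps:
(-935 - 509) + 2*(-1) = -1444 - 2 = -1446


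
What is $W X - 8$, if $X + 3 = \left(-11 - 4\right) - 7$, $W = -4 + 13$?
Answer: $-233$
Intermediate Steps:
$W = 9$
$X = -25$ ($X = -3 - 22 = -25$)
$W X - 8 = 9 \left(-25\right) - 8 = -225 - 8 = -233$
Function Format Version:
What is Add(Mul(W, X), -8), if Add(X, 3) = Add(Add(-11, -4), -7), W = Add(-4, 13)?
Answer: -233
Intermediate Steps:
W = 9
X = -25 (X = Add(-3, Add(Add(-11, -4), -7)) = Add(-3, Add(-15, -7)) = Add(-3, -22) = -25)
Add(Mul(W, X), -8) = Add(Mul(9, -25), -8) = Add(-225, -8) = -233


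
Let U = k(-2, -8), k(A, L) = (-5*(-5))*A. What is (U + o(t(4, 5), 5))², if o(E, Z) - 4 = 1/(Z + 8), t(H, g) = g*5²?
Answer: 356409/169 ≈ 2108.9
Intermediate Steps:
t(H, g) = 25*g (t(H, g) = g*25 = 25*g)
o(E, Z) = 4 + 1/(8 + Z) (o(E, Z) = 4 + 1/(Z + 8) = 4 + 1/(8 + Z))
k(A, L) = 25*A
U = -50 (U = 25*(-2) = -50)
(U + o(t(4, 5), 5))² = (-50 + (33 + 4*5)/(8 + 5))² = (-50 + (33 + 20)/13)² = (-50 + (1/13)*53)² = (-50 + 53/13)² = (-597/13)² = 356409/169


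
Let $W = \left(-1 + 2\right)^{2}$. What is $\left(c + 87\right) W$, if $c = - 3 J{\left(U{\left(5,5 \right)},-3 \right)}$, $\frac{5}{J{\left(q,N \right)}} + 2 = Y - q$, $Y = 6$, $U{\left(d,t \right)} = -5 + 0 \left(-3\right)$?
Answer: $\frac{256}{3} \approx 85.333$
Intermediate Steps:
$U{\left(d,t \right)} = -5$ ($U{\left(d,t \right)} = -5 + 0 = -5$)
$W = 1$ ($W = 1^{2} = 1$)
$J{\left(q,N \right)} = \frac{5}{4 - q}$ ($J{\left(q,N \right)} = \frac{5}{-2 - \left(-6 + q\right)} = \frac{5}{4 - q}$)
$c = - \frac{5}{3}$ ($c = - 3 \left(- \frac{5}{-4 - 5}\right) = - 3 \left(- \frac{5}{-9}\right) = - 3 \left(\left(-5\right) \left(- \frac{1}{9}\right)\right) = \left(-3\right) \frac{5}{9} = - \frac{5}{3} \approx -1.6667$)
$\left(c + 87\right) W = \left(- \frac{5}{3} + 87\right) 1 = \frac{256}{3} \cdot 1 = \frac{256}{3}$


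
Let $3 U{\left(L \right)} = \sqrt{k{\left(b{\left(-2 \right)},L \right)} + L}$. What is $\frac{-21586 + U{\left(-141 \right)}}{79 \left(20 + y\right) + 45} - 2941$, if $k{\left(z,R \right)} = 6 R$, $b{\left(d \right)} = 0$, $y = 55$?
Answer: $- \frac{8789678}{2985} + \frac{i \sqrt{987}}{17910} \approx -2944.6 + 0.0017541 i$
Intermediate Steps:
$U{\left(L \right)} = \frac{\sqrt{7} \sqrt{L}}{3}$ ($U{\left(L \right)} = \frac{\sqrt{6 L + L}}{3} = \frac{\sqrt{7 L}}{3} = \frac{\sqrt{7} \sqrt{L}}{3}$)
$\frac{-21586 + U{\left(-141 \right)}}{79 \left(20 + y\right) + 45} - 2941 = \frac{-21586 + \frac{\sqrt{7} \sqrt{-141}}{3}}{79 \left(20 + 55\right) + 45} - 2941 = \frac{-21586 + \frac{\sqrt{7} i \sqrt{141}}{3}}{79 \cdot 75 + 45} - 2941 = \frac{-21586 + \frac{i \sqrt{987}}{3}}{5925 + 45} - 2941 = \frac{-21586 + \frac{i \sqrt{987}}{3}}{5970} - 2941 = \left(-21586 + \frac{i \sqrt{987}}{3}\right) \frac{1}{5970} - 2941 = \left(- \frac{10793}{2985} + \frac{i \sqrt{987}}{17910}\right) - 2941 = - \frac{8789678}{2985} + \frac{i \sqrt{987}}{17910}$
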